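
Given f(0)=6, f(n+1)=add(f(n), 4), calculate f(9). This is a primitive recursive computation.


f(0) = 6
f(1) = add(f(0), 4) = add(6, 4) = 10
f(2) = add(f(1), 4) = add(10, 4) = 14
f(3) = add(f(2), 4) = add(14, 4) = 18
f(4) = add(f(3), 4) = add(18, 4) = 22
f(5) = add(f(4), 4) = add(22, 4) = 26
f(6) = add(f(5), 4) = add(26, 4) = 30
f(7) = add(f(6), 4) = add(30, 4) = 34
f(8) = add(f(7), 4) = add(34, 4) = 38
f(9) = add(f(8), 4) = add(38, 4) = 42


42


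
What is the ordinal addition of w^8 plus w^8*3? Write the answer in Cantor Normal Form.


Ordinal addition w^8 + w^8*3:
Both terms have the same exponent 8.
w^e*c + w^e*d = w^e*(c+d).
Result = w^8*(1+3) = w^8*4

w^8*4


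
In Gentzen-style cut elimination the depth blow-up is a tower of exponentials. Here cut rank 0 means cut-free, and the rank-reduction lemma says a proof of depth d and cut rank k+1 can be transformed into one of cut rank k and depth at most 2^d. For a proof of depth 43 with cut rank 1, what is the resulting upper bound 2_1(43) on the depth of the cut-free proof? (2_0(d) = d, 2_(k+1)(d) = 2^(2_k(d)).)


Each rank reduction sends depth d to at most 2^d; cut rank r needs r reductions.
2_0(43) = 43
2_1(43) = 2^43 = 8796093022208
Cut-free depth bound = 8796093022208

8796093022208


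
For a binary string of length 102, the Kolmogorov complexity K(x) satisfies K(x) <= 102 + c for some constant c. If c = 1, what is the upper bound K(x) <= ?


K(x) <= |x| + c = 102 + 1 = 103

103


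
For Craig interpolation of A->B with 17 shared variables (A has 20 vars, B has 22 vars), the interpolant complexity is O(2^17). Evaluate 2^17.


Shared atoms = 17
Craig interpolant size bound = 2^17
= 131072

131072


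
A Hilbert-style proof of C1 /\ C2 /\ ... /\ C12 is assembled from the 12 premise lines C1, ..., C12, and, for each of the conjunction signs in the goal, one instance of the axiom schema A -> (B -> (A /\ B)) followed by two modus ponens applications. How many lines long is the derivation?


Conjoining 12 premises:
- 12 premise lines
- the goal has 11 conjunction signs; each costs 1 axiom instance + 2 MP = 3 lines: 3 * 11 = 33
Total = 12 + 33 = 45 lines.

45


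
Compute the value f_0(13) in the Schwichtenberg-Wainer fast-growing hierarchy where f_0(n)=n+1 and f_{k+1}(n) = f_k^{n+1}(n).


f_0(13) = 13 + 1 = 14

14


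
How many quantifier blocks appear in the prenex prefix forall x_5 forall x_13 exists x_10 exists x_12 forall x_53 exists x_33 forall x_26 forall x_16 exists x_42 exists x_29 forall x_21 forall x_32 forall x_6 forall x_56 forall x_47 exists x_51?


Alternations = 7.
Blocks = alternations + 1 = 8

8


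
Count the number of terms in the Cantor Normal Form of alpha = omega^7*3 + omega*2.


CNF: omega^7*3 + omega*2
Count the summands separated by '+':
  term 1: omega^7*3
  term 2: omega*2
Total terms = 2

2


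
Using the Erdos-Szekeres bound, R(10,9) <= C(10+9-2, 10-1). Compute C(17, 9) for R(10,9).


R(10,9) <= C(10+9-2, 10-1) = C(17, 9)
C(17, 9) = 17! / (9! * 8!)
= 24310

24310


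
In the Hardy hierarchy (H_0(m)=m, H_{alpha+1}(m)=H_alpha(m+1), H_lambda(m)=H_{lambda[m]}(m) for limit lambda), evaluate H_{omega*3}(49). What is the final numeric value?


H_{omega*3}(49):
For the Hardy hierarchy, H_{omega*k}(n) = 2^k * n.
2^3 = 8.
8 * 49 = 392

392


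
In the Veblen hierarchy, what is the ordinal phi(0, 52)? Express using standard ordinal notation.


phi(0, 52):
phi(0, beta) = omega^beta by definition.
phi(0, 52) = omega^52

omega^52


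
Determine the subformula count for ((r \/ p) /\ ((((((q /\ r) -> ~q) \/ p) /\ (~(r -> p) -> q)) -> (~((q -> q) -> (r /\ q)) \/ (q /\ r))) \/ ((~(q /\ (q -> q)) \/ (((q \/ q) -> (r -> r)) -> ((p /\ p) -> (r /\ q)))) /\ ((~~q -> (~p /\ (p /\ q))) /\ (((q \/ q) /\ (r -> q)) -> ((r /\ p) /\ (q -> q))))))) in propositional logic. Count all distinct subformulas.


Formula: ((r \/ p) /\ ((((((q /\ r) -> ~q) \/ p) /\ (~(r -> p) -> q)) -> (~((q -> q) -> (r /\ q)) \/ (q /\ r))) \/ ((~(q /\ (q -> q)) \/ (((q \/ q) -> (r -> r)) -> ((p /\ p) -> (r /\ q)))) /\ ((~~q -> (~p /\ (p /\ q))) /\ (((q \/ q) /\ (r -> q)) -> ((r /\ p) /\ (q -> q)))))))
Subformulas found:
  1. r
  2. p
  3. q
  4. ~p
  5. ~q
  6. ~~q
  7. (r -> q)
  8. (r /\ p)
  9. (p /\ q)
  10. (r -> p)
  11. (r -> r)
  12. (q -> q)
  13. (q /\ r)
  14. (r /\ q)
  15. (r \/ p)
  16. (p /\ p)
  17. (q \/ q)
  18. ~(r -> p)
  19. (q /\ (q -> q))
  20. (~(r -> p) -> q)
  21. ~(q /\ (q -> q))
  22. (~p /\ (p /\ q))
  23. ((q /\ r) -> ~q)
  24. ((q \/ q) -> (r -> r))
  25. ((r /\ p) /\ (q -> q))
  26. ((q \/ q) /\ (r -> q))
  27. ((p /\ p) -> (r /\ q))
  28. ((q -> q) -> (r /\ q))
  29. ~((q -> q) -> (r /\ q))
  30. (((q /\ r) -> ~q) \/ p)
  31. (~~q -> (~p /\ (p /\ q)))
  32. (~((q -> q) -> (r /\ q)) \/ (q /\ r))
  33. ((((q /\ r) -> ~q) \/ p) /\ (~(r -> p) -> q))
  34. (((q \/ q) -> (r -> r)) -> ((p /\ p) -> (r /\ q)))
  35. (((q \/ q) /\ (r -> q)) -> ((r /\ p) /\ (q -> q)))
  36. (~(q /\ (q -> q)) \/ (((q \/ q) -> (r -> r)) -> ((p /\ p) -> (r /\ q))))
  37. ((~~q -> (~p /\ (p /\ q))) /\ (((q \/ q) /\ (r -> q)) -> ((r /\ p) /\ (q -> q))))
  38. (((((q /\ r) -> ~q) \/ p) /\ (~(r -> p) -> q)) -> (~((q -> q) -> (r /\ q)) \/ (q /\ r)))
  39. ((~(q /\ (q -> q)) \/ (((q \/ q) -> (r -> r)) -> ((p /\ p) -> (r /\ q)))) /\ ((~~q -> (~p /\ (p /\ q))) /\ (((q \/ q) /\ (r -> q)) -> ((r /\ p) /\ (q -> q)))))
  40. ((((((q /\ r) -> ~q) \/ p) /\ (~(r -> p) -> q)) -> (~((q -> q) -> (r /\ q)) \/ (q /\ r))) \/ ((~(q /\ (q -> q)) \/ (((q \/ q) -> (r -> r)) -> ((p /\ p) -> (r /\ q)))) /\ ((~~q -> (~p /\ (p /\ q))) /\ (((q \/ q) /\ (r -> q)) -> ((r /\ p) /\ (q -> q))))))
  41. ((r \/ p) /\ ((((((q /\ r) -> ~q) \/ p) /\ (~(r -> p) -> q)) -> (~((q -> q) -> (r /\ q)) \/ (q /\ r))) \/ ((~(q /\ (q -> q)) \/ (((q \/ q) -> (r -> r)) -> ((p /\ p) -> (r /\ q)))) /\ ((~~q -> (~p /\ (p /\ q))) /\ (((q \/ q) /\ (r -> q)) -> ((r /\ p) /\ (q -> q)))))))
Total distinct subformulas = 41

41


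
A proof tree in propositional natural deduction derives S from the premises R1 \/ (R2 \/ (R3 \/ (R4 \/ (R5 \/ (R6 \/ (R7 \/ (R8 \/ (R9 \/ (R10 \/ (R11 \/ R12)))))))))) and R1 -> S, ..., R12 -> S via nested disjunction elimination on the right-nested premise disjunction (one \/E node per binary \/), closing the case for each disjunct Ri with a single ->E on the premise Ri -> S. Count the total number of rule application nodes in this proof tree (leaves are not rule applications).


The premise R1 \/ (R2 \/ (R3 \/ (R4 \/ (R5 \/ (R6 \/ (R7 \/ (R8 \/ (R9 \/ (R10 \/ (R11 \/ R12)))))))))) contains 12 disjuncts, hence 11 binary \/ connectives.
- Each binary \/ is eliminated once: 11 \/E nodes.
- Each of the 12 cases Ri derives S by one ->E with Ri -> S: 12 ->E nodes.
Total = 11 + 12 = 23

23


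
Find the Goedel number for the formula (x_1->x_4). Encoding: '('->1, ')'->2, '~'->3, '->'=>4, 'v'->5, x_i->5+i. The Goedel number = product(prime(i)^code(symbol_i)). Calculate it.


Formula: (x_1->x_4)
Symbol codes: [1, 6, 4, 9, 2]
Primes: [2, 3, 5, 7, 11]
p_1^1 = 2^1 = 2
p_2^6 = 3^6 = 729
p_3^4 = 5^4 = 625
p_4^9 = 7^9 = 40353607
p_5^2 = 11^2 = 121
Product = 4449439149828750

4449439149828750


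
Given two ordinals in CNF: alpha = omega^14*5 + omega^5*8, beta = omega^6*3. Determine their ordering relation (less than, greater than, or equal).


Compare term by term from highest exponent:
alpha = omega^14*5 + omega^5*8
beta = omega^6*3
Term 1: alpha has omega^14*5, beta has omega^6*3
Term 2: alpha has omega^5*8, beta has omega^0*0
Result: alpha > beta

alpha > beta


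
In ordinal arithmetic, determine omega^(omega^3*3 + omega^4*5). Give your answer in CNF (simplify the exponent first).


omega^(omega^3*3 + omega^4*5):
In ordinal addition a term is absorbed by a following term of strictly larger exponent: 3 < 4, so omega^3*3 + omega^4*5 = omega^4*5.
omega raised to a CNF ordinal is a single CNF term: Result = omega^(omega^4*5)

omega^(omega^4*5)


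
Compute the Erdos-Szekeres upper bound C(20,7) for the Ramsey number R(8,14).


R(8,14) <= C(8+14-2, 8-1) = C(20, 7)
C(20, 7) = 20! / (7! * 13!)
= 77520

77520


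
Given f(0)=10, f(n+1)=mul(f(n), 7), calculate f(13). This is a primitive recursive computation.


f(0) = 10
f(1) = mul(f(0), 7) = mul(10, 7) = 70
f(2) = mul(f(1), 7) = mul(70, 7) = 490
f(3) = mul(f(2), 7) = mul(490, 7) = 3430
f(4) = mul(f(3), 7) = mul(3430, 7) = 24010
f(5) = mul(f(4), 7) = mul(24010, 7) = 168070
f(6) = mul(f(5), 7) = mul(168070, 7) = 1176490
f(7) = mul(f(6), 7) = mul(1176490, 7) = 8235430
f(8) = mul(f(7), 7) = mul(8235430, 7) = 57648010
f(9) = mul(f(8), 7) = mul(57648010, 7) = 403536070
f(10) = mul(f(9), 7) = mul(403536070, 7) = 2824752490
f(11) = mul(f(10), 7) = mul(2824752490, 7) = 19773267430
f(12) = mul(f(11), 7) = mul(19773267430, 7) = 138412872010
f(13) = mul(f(12), 7) = mul(138412872010, 7) = 968890104070


968890104070


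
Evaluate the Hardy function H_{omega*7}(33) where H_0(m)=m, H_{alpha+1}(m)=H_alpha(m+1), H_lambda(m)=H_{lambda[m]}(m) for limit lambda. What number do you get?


H_{omega*7}(33):
For the Hardy hierarchy, H_{omega*k}(n) = 2^k * n.
2^7 = 128.
128 * 33 = 4224

4224


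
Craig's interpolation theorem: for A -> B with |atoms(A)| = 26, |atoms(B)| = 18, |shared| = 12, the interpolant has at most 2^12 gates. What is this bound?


Shared atoms = 12
Craig interpolant size bound = 2^12
= 4096

4096


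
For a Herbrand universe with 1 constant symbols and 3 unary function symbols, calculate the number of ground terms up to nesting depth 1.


Herbrand terms by depth:
Depth 0: 1 constants
Depth 1: 3 new terms (running total: 4)
Total distinct ground terms = 4

4


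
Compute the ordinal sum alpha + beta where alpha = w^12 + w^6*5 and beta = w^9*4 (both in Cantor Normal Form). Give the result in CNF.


Ordinal addition (w^12 + w^6*5) + w^9*4:
alpha's leading term has exponent 12 > beta's exponent 9, so it survives.
alpha's tail term has exponent 6 < beta's exponent 9, so it is absorbed by beta.
In ordinal addition, any term followed by a strictly larger-exponent term is absorbed.
Result = w^12 + w^9*4

w^12 + w^9*4


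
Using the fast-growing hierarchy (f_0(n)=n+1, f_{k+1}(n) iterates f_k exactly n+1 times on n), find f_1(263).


f_1(263) = f_0^264(263)
f_0 adds 1 each time, applied 264 times.
f_1(263) = 263 + 264 = 527

527


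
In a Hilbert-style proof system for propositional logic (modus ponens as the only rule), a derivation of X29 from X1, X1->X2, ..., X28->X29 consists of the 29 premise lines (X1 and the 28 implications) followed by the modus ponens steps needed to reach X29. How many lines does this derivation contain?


We have 29 premise lines: X1 and 28 implications.
Each implication is detached once by MP, giving 28 MP lines.
29 premise lines + 28 MP lines = 57 total lines.

57


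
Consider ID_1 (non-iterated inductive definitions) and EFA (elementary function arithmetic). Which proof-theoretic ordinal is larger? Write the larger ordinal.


Proof-theoretic ordinal of ID_1 (non-iterated inductive definitions): psi_0(epsilon_{Omega+1})
Proof-theoretic ordinal of EFA (elementary function arithmetic): omega^3
Comparing: omega^3 < psi_0(epsilon_{Omega+1}).
The larger ordinal is psi_0(epsilon_{Omega+1}) (from ID_1 (non-iterated inductive definitions)).

psi_0(epsilon_{Omega+1})


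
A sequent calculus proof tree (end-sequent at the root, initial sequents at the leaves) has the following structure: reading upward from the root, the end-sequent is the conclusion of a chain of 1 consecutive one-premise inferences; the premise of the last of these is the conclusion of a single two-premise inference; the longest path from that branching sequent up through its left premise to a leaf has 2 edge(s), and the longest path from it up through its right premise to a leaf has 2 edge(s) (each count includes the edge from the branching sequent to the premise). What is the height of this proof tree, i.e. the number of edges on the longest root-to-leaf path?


Longest path through the left premise: 2 edges (measured from the branching sequent)
Longest path through the right premise: 2 edges
Height of the subtree rooted at the branching sequent: max(2, 2) = 2
The branching sequent sits 1 edges above the root (the chain of one-premise inferences), so height = 2 + 1 = 3

3


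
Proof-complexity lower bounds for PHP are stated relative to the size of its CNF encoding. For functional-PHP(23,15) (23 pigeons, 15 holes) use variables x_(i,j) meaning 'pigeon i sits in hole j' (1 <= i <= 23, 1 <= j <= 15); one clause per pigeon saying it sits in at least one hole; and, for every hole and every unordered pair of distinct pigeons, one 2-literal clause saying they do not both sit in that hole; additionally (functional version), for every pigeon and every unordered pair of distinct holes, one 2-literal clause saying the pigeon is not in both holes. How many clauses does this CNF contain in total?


functional-PHP(23,15): 23 pigeons, 15 holes, 23*15 = 345 variables.
- pigeon clauses: one per pigeon -> 23 clauses
- hole clauses: 15 holes * C(23,2) = 15 * 253 -> 3795 clauses
- functional clauses: 23 pigeons * C(15,2) = 23 * 105 -> 2415 clauses
Total clauses = 23 + 3795 + 2415 = 6233

6233


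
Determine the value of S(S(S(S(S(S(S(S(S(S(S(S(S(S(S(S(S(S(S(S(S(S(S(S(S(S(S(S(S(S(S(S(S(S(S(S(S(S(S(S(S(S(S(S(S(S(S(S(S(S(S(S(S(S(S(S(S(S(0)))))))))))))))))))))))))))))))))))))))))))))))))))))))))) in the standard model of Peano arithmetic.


Counting successors applied to 0:
58 applications of S to 0 = 58

58


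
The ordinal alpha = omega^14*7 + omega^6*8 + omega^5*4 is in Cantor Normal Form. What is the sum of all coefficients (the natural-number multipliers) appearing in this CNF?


CNF: omega^14*7 + omega^6*8 + omega^5*4
Coefficients: 7 + 8 + 4 = 19

19


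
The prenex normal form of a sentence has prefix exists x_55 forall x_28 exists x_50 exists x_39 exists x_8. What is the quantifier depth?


Quantifier prefix has 5 quantifier symbols.
Quantifier depth = 5

5


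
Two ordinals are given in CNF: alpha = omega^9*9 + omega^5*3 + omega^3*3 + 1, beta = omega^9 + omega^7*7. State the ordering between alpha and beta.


Compare term by term from highest exponent:
alpha = omega^9*9 + omega^5*3 + omega^3*3 + 1
beta = omega^9 + omega^7*7
Term 1: alpha has omega^9*9, beta has omega^9*1
Term 2: alpha has omega^5*3, beta has omega^7*7
Term 3: alpha has omega^3*3, beta has omega^0*0
Term 4: alpha has omega^0*1, beta has omega^0*0
Result: alpha > beta

alpha > beta


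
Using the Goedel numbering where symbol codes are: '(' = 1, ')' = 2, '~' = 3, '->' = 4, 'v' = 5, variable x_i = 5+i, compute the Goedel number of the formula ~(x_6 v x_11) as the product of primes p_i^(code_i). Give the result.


Formula: ~(x_6 v x_11)
Symbol codes: [3, 1, 11, 5, 16, 2]
Primes: [2, 3, 5, 7, 11, 13]
p_1^3 = 2^3 = 8
p_2^1 = 3^1 = 3
p_3^11 = 5^11 = 48828125
p_4^5 = 7^5 = 16807
p_5^16 = 11^16 = 45949729863572161
p_6^2 = 13^2 = 169
Product = 152947068233300021926948828125000

152947068233300021926948828125000


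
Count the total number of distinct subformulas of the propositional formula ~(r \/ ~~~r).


Formula: ~(r \/ ~~~r)
Subformulas found:
  1. r
  2. ~r
  3. ~~r
  4. ~~~r
  5. (r \/ ~~~r)
  6. ~(r \/ ~~~r)
Total distinct subformulas = 6

6


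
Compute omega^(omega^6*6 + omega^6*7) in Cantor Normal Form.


omega^(omega^6*6 + omega^6*7):
Both terms of the exponent have the same exponent 6, so they merge: omega^6*6 + omega^6*7 = omega^6*(6+7) = omega^6*13.
omega raised to a CNF ordinal is a single CNF term: Result = omega^(omega^6*13)

omega^(omega^6*13)


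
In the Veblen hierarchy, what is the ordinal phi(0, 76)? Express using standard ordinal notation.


phi(0, 76):
phi(0, beta) = omega^beta by definition.
phi(0, 76) = omega^76

omega^76


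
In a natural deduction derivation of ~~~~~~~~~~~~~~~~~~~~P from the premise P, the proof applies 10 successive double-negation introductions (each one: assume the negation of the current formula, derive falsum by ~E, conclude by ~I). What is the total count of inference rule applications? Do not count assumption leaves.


Each double-negation introduction (from C infer ~~C) uses 2 inference nodes: one ~E (C and ~C give falsum) and one ~I (discharge ~C).
10 double negations = 10 * 2 = 20 inference nodes.

20


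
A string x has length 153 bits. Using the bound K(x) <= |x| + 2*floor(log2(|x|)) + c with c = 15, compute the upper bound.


floor(log2(153)) = 7
2 * 7 = 14
K(x) <= 153 + 14 + 15 = 182

182


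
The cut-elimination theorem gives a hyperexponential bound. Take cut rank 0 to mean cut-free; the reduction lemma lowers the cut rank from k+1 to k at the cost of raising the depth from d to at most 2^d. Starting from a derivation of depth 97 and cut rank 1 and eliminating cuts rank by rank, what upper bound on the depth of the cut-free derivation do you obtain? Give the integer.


Each rank reduction sends depth d to at most 2^d; cut rank r needs r reductions.
2_0(97) = 97
2_1(97) = 2^97 = 158456325028528675187087900672
Cut-free depth bound = 158456325028528675187087900672

158456325028528675187087900672


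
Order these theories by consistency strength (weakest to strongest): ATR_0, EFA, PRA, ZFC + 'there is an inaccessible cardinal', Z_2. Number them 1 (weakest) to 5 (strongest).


Ordering by consistency strength:
1. EFA
2. PRA
3. ATR_0
4. Z_2
5. ZFC + 'there is an inaccessible cardinal'


ATR_0=3, EFA=1, PRA=2, ZFC + 'there is an inaccessible cardinal'=5, Z_2=4


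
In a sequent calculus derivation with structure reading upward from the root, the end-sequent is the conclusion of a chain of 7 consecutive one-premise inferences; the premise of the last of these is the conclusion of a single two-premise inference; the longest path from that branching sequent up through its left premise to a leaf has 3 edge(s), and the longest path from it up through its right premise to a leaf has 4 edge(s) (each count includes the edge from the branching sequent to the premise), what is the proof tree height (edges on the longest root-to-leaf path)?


Longest path through the left premise: 3 edges (measured from the branching sequent)
Longest path through the right premise: 4 edges
Height of the subtree rooted at the branching sequent: max(3, 4) = 4
The branching sequent sits 7 edges above the root (the chain of one-premise inferences), so height = 4 + 7 = 11

11


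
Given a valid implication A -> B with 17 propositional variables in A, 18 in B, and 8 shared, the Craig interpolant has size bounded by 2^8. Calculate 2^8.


Shared atoms = 8
Craig interpolant size bound = 2^8
= 256

256


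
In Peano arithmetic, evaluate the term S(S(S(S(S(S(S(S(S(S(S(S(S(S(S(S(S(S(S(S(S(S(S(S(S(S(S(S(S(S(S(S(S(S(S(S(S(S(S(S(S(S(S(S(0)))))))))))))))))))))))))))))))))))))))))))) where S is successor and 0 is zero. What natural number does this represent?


Counting successors applied to 0:
44 applications of S to 0 = 44

44


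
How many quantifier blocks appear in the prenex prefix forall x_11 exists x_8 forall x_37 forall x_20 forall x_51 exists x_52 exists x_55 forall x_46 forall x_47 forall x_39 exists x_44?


Alternations = 5.
Blocks = alternations + 1 = 6

6


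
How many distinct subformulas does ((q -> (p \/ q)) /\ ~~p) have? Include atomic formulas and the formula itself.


Formula: ((q -> (p \/ q)) /\ ~~p)
Subformulas found:
  1. q
  2. p
  3. ~p
  4. ~~p
  5. (p \/ q)
  6. (q -> (p \/ q))
  7. ((q -> (p \/ q)) /\ ~~p)
Total distinct subformulas = 7

7


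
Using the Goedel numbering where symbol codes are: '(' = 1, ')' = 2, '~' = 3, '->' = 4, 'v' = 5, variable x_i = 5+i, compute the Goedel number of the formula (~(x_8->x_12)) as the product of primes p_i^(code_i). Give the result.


Formula: (~(x_8->x_12))
Symbol codes: [1, 3, 1, 13, 4, 17, 2, 2]
Primes: [2, 3, 5, 7, 11, 13, 17, 19]
p_1^1 = 2^1 = 2
p_2^3 = 3^3 = 27
p_3^1 = 5^1 = 5
p_4^13 = 7^13 = 96889010407
p_5^4 = 11^4 = 14641
p_6^17 = 13^17 = 8650415919381337933
p_7^2 = 17^2 = 289
p_8^2 = 19^2 = 361
Product = 345661538695862276883215915678460649101930

345661538695862276883215915678460649101930


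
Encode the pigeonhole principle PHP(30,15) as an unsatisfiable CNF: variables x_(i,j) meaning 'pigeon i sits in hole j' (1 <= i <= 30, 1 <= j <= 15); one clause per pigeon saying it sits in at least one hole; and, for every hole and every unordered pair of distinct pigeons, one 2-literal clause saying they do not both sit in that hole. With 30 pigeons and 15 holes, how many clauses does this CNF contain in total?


PHP(30,15): 30 pigeons, 15 holes, 30*15 = 450 variables.
- pigeon clauses: one per pigeon -> 30 clauses
- hole clauses: 15 holes * C(30,2) = 15 * 435 -> 6525 clauses
Total clauses = 30 + 6525 = 6555

6555


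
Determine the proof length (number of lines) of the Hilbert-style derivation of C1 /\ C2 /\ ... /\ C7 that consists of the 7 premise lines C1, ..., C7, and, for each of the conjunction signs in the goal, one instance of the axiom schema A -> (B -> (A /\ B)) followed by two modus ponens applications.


Conjoining 7 premises:
- 7 premise lines
- the goal has 6 conjunction signs; each costs 1 axiom instance + 2 MP = 3 lines: 3 * 6 = 18
Total = 7 + 18 = 25 lines.

25


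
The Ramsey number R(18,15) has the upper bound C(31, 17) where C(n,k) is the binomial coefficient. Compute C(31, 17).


R(18,15) <= C(18+15-2, 18-1) = C(31, 17)
C(31, 17) = 31! / (17! * 14!)
= 265182525

265182525


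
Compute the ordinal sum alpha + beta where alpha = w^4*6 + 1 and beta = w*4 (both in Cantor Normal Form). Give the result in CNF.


Ordinal addition (w^4*6 + 1) + w*4:
alpha's leading term has exponent 4 > beta's exponent 1, so it survives.
alpha's tail term has exponent 0 < beta's exponent 1, so it is absorbed by beta.
In ordinal addition, any term followed by a strictly larger-exponent term is absorbed.
Result = w^4*6 + w*4

w^4*6 + w*4


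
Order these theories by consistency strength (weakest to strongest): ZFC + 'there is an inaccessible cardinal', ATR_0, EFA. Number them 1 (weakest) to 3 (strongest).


Ordering by consistency strength:
1. EFA
2. ATR_0
3. ZFC + 'there is an inaccessible cardinal'


ZFC + 'there is an inaccessible cardinal'=3, ATR_0=2, EFA=1


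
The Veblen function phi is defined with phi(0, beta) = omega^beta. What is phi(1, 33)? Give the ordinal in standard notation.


phi(1, 33):
phi(1, beta) = epsilon_beta (the beta-th epsilon number).
phi(1, 33) = epsilon_33

epsilon_33


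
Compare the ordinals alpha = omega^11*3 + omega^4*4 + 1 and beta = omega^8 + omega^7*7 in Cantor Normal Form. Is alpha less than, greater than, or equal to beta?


Compare term by term from highest exponent:
alpha = omega^11*3 + omega^4*4 + 1
beta = omega^8 + omega^7*7
Term 1: alpha has omega^11*3, beta has omega^8*1
Term 2: alpha has omega^4*4, beta has omega^7*7
Term 3: alpha has omega^0*1, beta has omega^0*0
Result: alpha > beta

alpha > beta


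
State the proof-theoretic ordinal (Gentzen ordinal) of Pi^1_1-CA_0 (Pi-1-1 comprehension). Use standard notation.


The proof-theoretic ordinal of Pi^1_1-CA_0 (Pi-1-1 comprehension) is a standard result in ordinal analysis.
This ordinal is the supremum of order types of primitive recursive well-orderings
that the theory can prove to be well-ordered.
For Pi^1_1-CA_0 (Pi-1-1 comprehension), the proof-theoretic ordinal is psi_0(Omega_omega).

psi_0(Omega_omega)


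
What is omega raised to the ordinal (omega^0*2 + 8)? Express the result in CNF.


omega^(omega^0*2 + 8):
omega^0 = 1, so the exponent is 2 + 8 = 10 (finite ordinal addition).
Result = omega^10, already a single CNF term.

omega^10


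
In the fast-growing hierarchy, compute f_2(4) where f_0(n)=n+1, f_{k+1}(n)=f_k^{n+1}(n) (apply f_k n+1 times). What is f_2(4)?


f_2(4) = f_1^5(4)
f_1(m) = 2m + 1.
Iterating: f_1^k(n) = 2^k*(n+1) - 1.
f_2(4) = 2^5*(4+1) - 1 = 32*5 - 1 = 159

159


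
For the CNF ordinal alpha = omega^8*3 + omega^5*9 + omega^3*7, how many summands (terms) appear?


CNF: omega^8*3 + omega^5*9 + omega^3*7
Count the summands separated by '+':
  term 1: omega^8*3
  term 2: omega^5*9
  term 3: omega^3*7
Total terms = 3

3


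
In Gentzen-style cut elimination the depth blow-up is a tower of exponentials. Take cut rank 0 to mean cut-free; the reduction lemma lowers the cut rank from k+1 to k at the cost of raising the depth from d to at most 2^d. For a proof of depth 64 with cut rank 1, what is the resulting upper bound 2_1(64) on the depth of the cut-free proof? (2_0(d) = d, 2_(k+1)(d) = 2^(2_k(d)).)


Each rank reduction sends depth d to at most 2^d; cut rank r needs r reductions.
2_0(64) = 64
2_1(64) = 2^64 = 18446744073709551616
Cut-free depth bound = 18446744073709551616

18446744073709551616


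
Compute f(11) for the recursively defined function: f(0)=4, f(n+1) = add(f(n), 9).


f(0) = 4
f(1) = add(f(0), 9) = add(4, 9) = 13
f(2) = add(f(1), 9) = add(13, 9) = 22
f(3) = add(f(2), 9) = add(22, 9) = 31
f(4) = add(f(3), 9) = add(31, 9) = 40
f(5) = add(f(4), 9) = add(40, 9) = 49
f(6) = add(f(5), 9) = add(49, 9) = 58
f(7) = add(f(6), 9) = add(58, 9) = 67
f(8) = add(f(7), 9) = add(67, 9) = 76
f(9) = add(f(8), 9) = add(76, 9) = 85
f(10) = add(f(9), 9) = add(85, 9) = 94
f(11) = add(f(10), 9) = add(94, 9) = 103


103


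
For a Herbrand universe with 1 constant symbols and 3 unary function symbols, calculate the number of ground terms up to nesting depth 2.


Herbrand terms by depth:
Depth 0: 1 constants
Depth 1: 3 new terms (running total: 4)
Depth 2: 9 new terms (running total: 13)
Total distinct ground terms = 13

13


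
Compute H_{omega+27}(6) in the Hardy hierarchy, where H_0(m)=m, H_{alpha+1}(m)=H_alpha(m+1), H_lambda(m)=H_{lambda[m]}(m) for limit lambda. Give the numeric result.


H_{omega+27}(6):
Unwind the 27 successor steps: H_{omega+27}(6) = H_omega(6+27) = H_omega(33).
H_omega(m) = H_m(m) = m + m = 2m.
Result = 2 * 33 = 66

66


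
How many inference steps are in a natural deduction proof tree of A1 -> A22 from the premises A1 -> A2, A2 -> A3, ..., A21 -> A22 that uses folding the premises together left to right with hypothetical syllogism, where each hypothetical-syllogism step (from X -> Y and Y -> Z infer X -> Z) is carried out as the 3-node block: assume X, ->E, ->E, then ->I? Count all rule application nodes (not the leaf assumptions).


There are 21 premises in the chain. The first HS step combines premises 1 and 2; each further premise needs one more HS step.
So 21 premises require 21 - 1 = 20 hypothetical-syllogism steps.
Each HS step uses 3 inference nodes (->E, ->E, ->I).
20 * 3 = 60 total inference nodes.

60


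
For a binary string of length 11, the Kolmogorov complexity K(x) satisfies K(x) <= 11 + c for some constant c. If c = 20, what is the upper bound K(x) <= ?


K(x) <= |x| + c = 11 + 20 = 31

31


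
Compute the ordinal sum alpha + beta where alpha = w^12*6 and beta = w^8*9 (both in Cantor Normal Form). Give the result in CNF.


Ordinal addition w^12*6 + w^8*9:
Leading exponent of alpha (12) > leading exponent of beta (8).
Since alpha's term has higher exponent than beta's leading term,
the sum is simply alpha followed by beta.
Result = w^12*6 + w^8*9

w^12*6 + w^8*9


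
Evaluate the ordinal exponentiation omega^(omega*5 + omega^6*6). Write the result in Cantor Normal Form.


omega^(omega*5 + omega^6*6):
In ordinal addition a term is absorbed by a following term of strictly larger exponent: 1 < 6, so omega*5 + omega^6*6 = omega^6*6.
omega raised to a CNF ordinal is a single CNF term: Result = omega^(omega^6*6)

omega^(omega^6*6)


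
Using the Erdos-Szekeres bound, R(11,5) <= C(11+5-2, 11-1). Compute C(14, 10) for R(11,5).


R(11,5) <= C(11+5-2, 11-1) = C(14, 10)
C(14, 10) = 14! / (10! * 4!)
= 1001

1001


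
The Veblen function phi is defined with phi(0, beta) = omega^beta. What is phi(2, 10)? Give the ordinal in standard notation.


phi(2, 10):
phi(2, beta) = zeta_beta (the beta-th zeta number, fixed point of epsilon).
phi(2, 10) = zeta_10

zeta_10


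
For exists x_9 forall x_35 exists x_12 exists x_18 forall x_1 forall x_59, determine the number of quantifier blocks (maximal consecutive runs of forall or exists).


Alternations = 3.
Blocks = alternations + 1 = 4

4


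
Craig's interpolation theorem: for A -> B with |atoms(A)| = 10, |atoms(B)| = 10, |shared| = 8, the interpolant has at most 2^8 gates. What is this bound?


Shared atoms = 8
Craig interpolant size bound = 2^8
= 256

256


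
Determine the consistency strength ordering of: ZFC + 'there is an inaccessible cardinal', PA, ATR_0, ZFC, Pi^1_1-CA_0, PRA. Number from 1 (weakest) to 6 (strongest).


Ordering by consistency strength:
1. PRA
2. PA
3. ATR_0
4. Pi^1_1-CA_0
5. ZFC
6. ZFC + 'there is an inaccessible cardinal'


ZFC + 'there is an inaccessible cardinal'=6, PA=2, ATR_0=3, ZFC=5, Pi^1_1-CA_0=4, PRA=1


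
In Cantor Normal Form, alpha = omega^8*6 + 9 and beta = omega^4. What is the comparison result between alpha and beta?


Compare term by term from highest exponent:
alpha = omega^8*6 + 9
beta = omega^4
Term 1: alpha has omega^8*6, beta has omega^4*1
Term 2: alpha has omega^0*9, beta has omega^0*0
Result: alpha > beta

alpha > beta


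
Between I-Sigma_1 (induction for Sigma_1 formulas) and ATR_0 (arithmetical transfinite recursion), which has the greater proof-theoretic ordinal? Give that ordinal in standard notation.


Proof-theoretic ordinal of I-Sigma_1 (induction for Sigma_1 formulas): omega^omega
Proof-theoretic ordinal of ATR_0 (arithmetical transfinite recursion): Gamma_0
Comparing: omega^omega < Gamma_0.
The larger ordinal is Gamma_0 (from ATR_0 (arithmetical transfinite recursion)).

Gamma_0


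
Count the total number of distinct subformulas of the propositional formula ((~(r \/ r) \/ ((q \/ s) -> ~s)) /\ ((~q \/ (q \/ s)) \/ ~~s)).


Formula: ((~(r \/ r) \/ ((q \/ s) -> ~s)) /\ ((~q \/ (q \/ s)) \/ ~~s))
Subformulas found:
  1. q
  2. s
  3. r
  4. ~s
  5. ~q
  6. ~~s
  7. (r \/ r)
  8. (q \/ s)
  9. ~(r \/ r)
  10. ((q \/ s) -> ~s)
  11. (~q \/ (q \/ s))
  12. ((~q \/ (q \/ s)) \/ ~~s)
  13. (~(r \/ r) \/ ((q \/ s) -> ~s))
  14. ((~(r \/ r) \/ ((q \/ s) -> ~s)) /\ ((~q \/ (q \/ s)) \/ ~~s))
Total distinct subformulas = 14

14


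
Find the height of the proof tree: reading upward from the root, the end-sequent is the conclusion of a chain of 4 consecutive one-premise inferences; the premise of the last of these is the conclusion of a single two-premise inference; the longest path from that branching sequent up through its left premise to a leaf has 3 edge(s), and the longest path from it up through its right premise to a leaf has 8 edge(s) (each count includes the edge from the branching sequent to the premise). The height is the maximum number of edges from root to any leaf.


Longest path through the left premise: 3 edges (measured from the branching sequent)
Longest path through the right premise: 8 edges
Height of the subtree rooted at the branching sequent: max(3, 8) = 8
The branching sequent sits 4 edges above the root (the chain of one-premise inferences), so height = 8 + 4 = 12

12


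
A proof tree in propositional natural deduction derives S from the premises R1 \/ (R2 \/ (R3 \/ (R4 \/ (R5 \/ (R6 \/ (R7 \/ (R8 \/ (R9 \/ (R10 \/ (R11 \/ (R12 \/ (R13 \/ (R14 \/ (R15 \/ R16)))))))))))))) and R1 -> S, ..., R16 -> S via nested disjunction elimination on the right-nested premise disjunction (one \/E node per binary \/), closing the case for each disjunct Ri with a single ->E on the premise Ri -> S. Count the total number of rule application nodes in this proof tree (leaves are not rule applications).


The premise R1 \/ (R2 \/ (R3 \/ (R4 \/ (R5 \/ (R6 \/ (R7 \/ (R8 \/ (R9 \/ (R10 \/ (R11 \/ (R12 \/ (R13 \/ (R14 \/ (R15 \/ R16)))))))))))))) contains 16 disjuncts, hence 15 binary \/ connectives.
- Each binary \/ is eliminated once: 15 \/E nodes.
- Each of the 16 cases Ri derives S by one ->E with Ri -> S: 16 ->E nodes.
Total = 15 + 16 = 31

31


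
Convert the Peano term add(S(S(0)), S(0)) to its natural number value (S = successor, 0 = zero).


add(S^2(0), S^1(0)):
S^2(0) = 2
S^1(0) = 1
2 + 1 = 3

3


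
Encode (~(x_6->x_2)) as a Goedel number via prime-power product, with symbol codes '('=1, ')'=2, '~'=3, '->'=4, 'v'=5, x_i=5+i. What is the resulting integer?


Formula: (~(x_6->x_2))
Symbol codes: [1, 3, 1, 11, 4, 7, 2, 2]
Primes: [2, 3, 5, 7, 11, 13, 17, 19]
p_1^1 = 2^1 = 2
p_2^3 = 3^3 = 27
p_3^1 = 5^1 = 5
p_4^11 = 7^11 = 1977326743
p_5^4 = 11^4 = 14641
p_6^7 = 13^7 = 62748517
p_7^2 = 17^2 = 289
p_8^2 = 19^2 = 361
Product = 51170711514593273819029743930

51170711514593273819029743930


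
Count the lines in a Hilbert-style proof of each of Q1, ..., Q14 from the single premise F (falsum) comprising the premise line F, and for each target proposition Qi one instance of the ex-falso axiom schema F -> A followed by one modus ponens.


Ex falso, line by line:
- 1 premise line (F)
- 14 targets, each needing 1 axiom instance (F -> Qi) + 1 MP = 2 lines: 2 * 14 = 28
Total = 1 + 28 = 29 lines.

29


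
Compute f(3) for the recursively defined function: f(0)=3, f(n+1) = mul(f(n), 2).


f(0) = 3
f(1) = mul(f(0), 2) = mul(3, 2) = 6
f(2) = mul(f(1), 2) = mul(6, 2) = 12
f(3) = mul(f(2), 2) = mul(12, 2) = 24


24


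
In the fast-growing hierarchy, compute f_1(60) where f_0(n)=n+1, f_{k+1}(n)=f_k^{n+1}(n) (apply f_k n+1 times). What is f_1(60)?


f_1(60) = f_0^61(60)
f_0 adds 1 each time, applied 61 times.
f_1(60) = 60 + 61 = 121

121


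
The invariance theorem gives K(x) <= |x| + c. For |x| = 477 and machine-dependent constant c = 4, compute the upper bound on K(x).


K(x) <= |x| + c = 477 + 4 = 481

481


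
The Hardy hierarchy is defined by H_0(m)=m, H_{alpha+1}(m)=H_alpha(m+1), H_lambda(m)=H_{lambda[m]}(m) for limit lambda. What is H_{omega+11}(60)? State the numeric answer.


H_{omega+11}(60):
Unwind the 11 successor steps: H_{omega+11}(60) = H_omega(60+11) = H_omega(71).
H_omega(m) = H_m(m) = m + m = 2m.
Result = 2 * 71 = 142

142


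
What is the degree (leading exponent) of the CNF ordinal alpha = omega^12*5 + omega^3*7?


CNF: omega^12*5 + omega^3*7
The leading term is omega^12*5, which has exponent 12.

12


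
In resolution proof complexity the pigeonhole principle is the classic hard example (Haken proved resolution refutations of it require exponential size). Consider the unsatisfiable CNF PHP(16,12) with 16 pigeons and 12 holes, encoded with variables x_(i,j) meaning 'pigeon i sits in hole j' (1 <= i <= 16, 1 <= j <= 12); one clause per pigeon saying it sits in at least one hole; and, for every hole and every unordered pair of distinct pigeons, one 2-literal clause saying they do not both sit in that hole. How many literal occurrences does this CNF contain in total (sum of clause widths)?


PHP(16,12): 16 pigeons, 12 holes, 16*12 = 192 variables.
- pigeon clauses: one per pigeon -> 16 clauses of width 12 -> 192 literals
- hole clauses: 12 holes * C(16,2) = 12 * 120 -> 1440 clauses of width 2 -> 2880 literals
Total literal occurrences = 192 + 2880 = 3072

3072


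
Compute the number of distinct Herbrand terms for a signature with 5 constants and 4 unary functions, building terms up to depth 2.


Herbrand terms by depth:
Depth 0: 5 constants
Depth 1: 20 new terms (running total: 25)
Depth 2: 80 new terms (running total: 105)
Total distinct ground terms = 105

105


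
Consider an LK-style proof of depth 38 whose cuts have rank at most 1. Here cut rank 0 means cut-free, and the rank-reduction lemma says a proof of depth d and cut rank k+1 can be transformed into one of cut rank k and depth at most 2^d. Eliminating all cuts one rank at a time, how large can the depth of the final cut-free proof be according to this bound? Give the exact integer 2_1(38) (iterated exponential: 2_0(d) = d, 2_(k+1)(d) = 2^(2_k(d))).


Each rank reduction sends depth d to at most 2^d; cut rank r needs r reductions.
2_0(38) = 38
2_1(38) = 2^38 = 274877906944
Cut-free depth bound = 274877906944

274877906944


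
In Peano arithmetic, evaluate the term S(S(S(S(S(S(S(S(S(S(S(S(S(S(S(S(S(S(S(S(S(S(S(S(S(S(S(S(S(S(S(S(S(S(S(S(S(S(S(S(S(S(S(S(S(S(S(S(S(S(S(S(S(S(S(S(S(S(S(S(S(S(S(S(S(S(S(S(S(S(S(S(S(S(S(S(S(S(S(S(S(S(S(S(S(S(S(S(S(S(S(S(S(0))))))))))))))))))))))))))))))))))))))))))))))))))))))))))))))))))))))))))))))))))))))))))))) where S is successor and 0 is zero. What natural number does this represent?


Counting successors applied to 0:
93 applications of S to 0 = 93

93


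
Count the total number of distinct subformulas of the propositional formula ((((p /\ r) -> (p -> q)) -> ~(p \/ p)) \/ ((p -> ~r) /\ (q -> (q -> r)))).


Formula: ((((p /\ r) -> (p -> q)) -> ~(p \/ p)) \/ ((p -> ~r) /\ (q -> (q -> r))))
Subformulas found:
  1. q
  2. r
  3. p
  4. ~r
  5. (p \/ p)
  6. (p /\ r)
  7. (p -> q)
  8. (q -> r)
  9. (p -> ~r)
  10. ~(p \/ p)
  11. (q -> (q -> r))
  12. ((p /\ r) -> (p -> q))
  13. ((p -> ~r) /\ (q -> (q -> r)))
  14. (((p /\ r) -> (p -> q)) -> ~(p \/ p))
  15. ((((p /\ r) -> (p -> q)) -> ~(p \/ p)) \/ ((p -> ~r) /\ (q -> (q -> r))))
Total distinct subformulas = 15

15


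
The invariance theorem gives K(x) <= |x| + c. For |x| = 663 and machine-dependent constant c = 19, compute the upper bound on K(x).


K(x) <= |x| + c = 663 + 19 = 682

682


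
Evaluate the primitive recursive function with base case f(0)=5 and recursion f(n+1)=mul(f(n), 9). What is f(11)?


f(0) = 5
f(1) = mul(f(0), 9) = mul(5, 9) = 45
f(2) = mul(f(1), 9) = mul(45, 9) = 405
f(3) = mul(f(2), 9) = mul(405, 9) = 3645
f(4) = mul(f(3), 9) = mul(3645, 9) = 32805
f(5) = mul(f(4), 9) = mul(32805, 9) = 295245
f(6) = mul(f(5), 9) = mul(295245, 9) = 2657205
f(7) = mul(f(6), 9) = mul(2657205, 9) = 23914845
f(8) = mul(f(7), 9) = mul(23914845, 9) = 215233605
f(9) = mul(f(8), 9) = mul(215233605, 9) = 1937102445
f(10) = mul(f(9), 9) = mul(1937102445, 9) = 17433922005
f(11) = mul(f(10), 9) = mul(17433922005, 9) = 156905298045


156905298045


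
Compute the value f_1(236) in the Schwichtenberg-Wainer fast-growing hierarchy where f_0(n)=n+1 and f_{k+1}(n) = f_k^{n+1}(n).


f_1(236) = f_0^237(236)
f_0 adds 1 each time, applied 237 times.
f_1(236) = 236 + 237 = 473

473


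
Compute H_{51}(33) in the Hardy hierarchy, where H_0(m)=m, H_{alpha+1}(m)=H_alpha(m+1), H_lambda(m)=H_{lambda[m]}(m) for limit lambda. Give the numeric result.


H_51(33):
For finite ordinals k, H_k(n) = n + k (each successor step adds 1).
H_51(33) = 33 + 51 = 84

84


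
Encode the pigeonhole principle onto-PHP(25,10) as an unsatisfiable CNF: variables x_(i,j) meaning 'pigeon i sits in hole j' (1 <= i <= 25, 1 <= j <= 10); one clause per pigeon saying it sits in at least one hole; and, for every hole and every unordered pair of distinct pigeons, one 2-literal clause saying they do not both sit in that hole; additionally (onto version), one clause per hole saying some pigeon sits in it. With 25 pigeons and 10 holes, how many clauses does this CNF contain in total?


onto-PHP(25,10): 25 pigeons, 10 holes, 25*10 = 250 variables.
- pigeon clauses: one per pigeon -> 25 clauses
- hole clauses: 10 holes * C(25,2) = 10 * 300 -> 3000 clauses
- onto clauses: one per hole -> 10 clauses
Total clauses = 25 + 3000 + 10 = 3035

3035


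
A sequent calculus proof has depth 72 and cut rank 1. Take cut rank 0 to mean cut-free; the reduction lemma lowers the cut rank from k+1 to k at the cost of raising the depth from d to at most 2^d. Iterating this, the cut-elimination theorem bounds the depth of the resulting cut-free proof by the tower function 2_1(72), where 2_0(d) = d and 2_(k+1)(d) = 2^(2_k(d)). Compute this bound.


Each rank reduction sends depth d to at most 2^d; cut rank r needs r reductions.
2_0(72) = 72
2_1(72) = 2^72 = 4722366482869645213696
Cut-free depth bound = 4722366482869645213696

4722366482869645213696


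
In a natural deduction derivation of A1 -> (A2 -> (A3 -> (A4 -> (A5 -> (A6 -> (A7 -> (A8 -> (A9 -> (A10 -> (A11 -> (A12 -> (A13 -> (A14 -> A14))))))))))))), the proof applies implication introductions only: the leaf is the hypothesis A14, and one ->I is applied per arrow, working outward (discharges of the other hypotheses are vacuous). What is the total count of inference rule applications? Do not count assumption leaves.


The formula has 14 arrows (->); its innermost consequent A14 is one of the antecedents,
so the proof starts from the hypothesis leaf A14 (not a rule application) and closes one arrow per ->I.
Building A1 -> (A2 -> (A3 -> (A4 -> (A5 -> (A6 -> (A7 -> (A8 -> (A9 -> (A10 -> (A11 -> (A12 -> (A13 -> (A14 -> A14))))))))))))) therefore takes 14 nested implication introductions.
Total inference nodes = 14

14
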